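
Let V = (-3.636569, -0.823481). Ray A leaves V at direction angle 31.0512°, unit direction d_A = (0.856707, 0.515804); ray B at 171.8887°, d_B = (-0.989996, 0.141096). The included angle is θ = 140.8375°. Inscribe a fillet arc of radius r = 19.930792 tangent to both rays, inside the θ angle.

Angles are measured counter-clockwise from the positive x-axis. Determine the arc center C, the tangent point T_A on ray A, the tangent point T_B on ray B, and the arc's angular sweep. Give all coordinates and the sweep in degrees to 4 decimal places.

bisector direction at 101.4700° = (-0.198854,0.980029)
center distance |VC| = r/sin(θ/2) = 19.930792/sin(70.4188°) = 21.154199
C = V + |VC|·bis = (-7.8432,19.9083)
T_A = V + ((C−V)·d_A)·d_A = V + 7.0897·d_A = (2.4372,2.8334)
T_B = V + ((C−V)·d_B)·d_B = V + 7.0897·d_B = (-10.6553,0.1768)
sweep = 180° − θ = 39.1625°

center=(-7.8432,19.9083) T_A=(2.4372,2.8334) T_B=(-10.6553,0.1768) sweep=39.1625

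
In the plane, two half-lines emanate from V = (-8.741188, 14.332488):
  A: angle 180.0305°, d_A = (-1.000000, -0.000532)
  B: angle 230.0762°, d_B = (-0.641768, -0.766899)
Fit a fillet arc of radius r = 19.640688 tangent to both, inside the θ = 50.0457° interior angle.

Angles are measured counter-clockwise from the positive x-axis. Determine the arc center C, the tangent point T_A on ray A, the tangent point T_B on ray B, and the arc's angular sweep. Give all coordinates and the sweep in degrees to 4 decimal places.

bisector direction at 205.0533° = (-0.905914,-0.423462)
center distance |VC| = r/sin(θ/2) = 19.640688/sin(25.0228°) = 46.434118
C = V + |VC|·bis = (-50.8065,-5.3306)
T_A = V + ((C−V)·d_A)·d_A = V + 42.0758·d_A = (-50.8170,14.3101)
T_B = V + ((C−V)·d_B)·d_B = V + 42.0758·d_B = (-35.7441,-17.9354)
sweep = 180° − θ = 129.9543°

center=(-50.8065,-5.3306) T_A=(-50.8170,14.3101) T_B=(-35.7441,-17.9354) sweep=129.9543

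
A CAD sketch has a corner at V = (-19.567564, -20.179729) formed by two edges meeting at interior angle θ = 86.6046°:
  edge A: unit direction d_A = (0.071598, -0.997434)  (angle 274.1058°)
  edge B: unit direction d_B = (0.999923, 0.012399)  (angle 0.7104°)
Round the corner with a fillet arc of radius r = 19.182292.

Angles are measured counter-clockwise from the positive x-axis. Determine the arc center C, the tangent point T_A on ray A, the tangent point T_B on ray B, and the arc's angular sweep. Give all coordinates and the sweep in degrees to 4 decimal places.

center=(1.0228,-39.1082) T_A=(-18.1102,-40.4816) T_B=(0.7850,-19.9274) sweep=93.3954

bisector direction at 317.4081° = (0.736193,-0.676772)
center distance |VC| = r/sin(θ/2) = 19.182292/sin(43.3023°) = 27.968740
C = V + |VC|·bis = (1.0228,-39.1082)
T_A = V + ((C−V)·d_A)·d_A = V + 20.3541·d_A = (-18.1102,-40.4816)
T_B = V + ((C−V)·d_B)·d_B = V + 20.3541·d_B = (0.7850,-19.9274)
sweep = 180° − θ = 93.3954°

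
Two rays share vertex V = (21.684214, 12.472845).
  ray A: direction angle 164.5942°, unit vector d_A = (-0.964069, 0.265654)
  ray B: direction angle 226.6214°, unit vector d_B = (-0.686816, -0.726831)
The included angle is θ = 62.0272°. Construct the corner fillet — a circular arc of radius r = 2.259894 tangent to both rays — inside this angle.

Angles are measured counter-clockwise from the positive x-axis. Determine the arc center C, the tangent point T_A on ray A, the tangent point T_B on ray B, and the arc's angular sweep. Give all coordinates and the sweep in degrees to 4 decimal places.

center=(17.4599,11.2928) T_A=(18.0602,13.4715) T_B=(19.1024,9.7406) sweep=117.9728

bisector direction at 195.6078° = (-0.963126,-0.269051)
center distance |VC| = r/sin(θ/2) = 2.259894/sin(31.0136°) = 4.386087
C = V + |VC|·bis = (17.4599,11.2928)
T_A = V + ((C−V)·d_A)·d_A = V + 3.7591·d_A = (18.0602,13.4715)
T_B = V + ((C−V)·d_B)·d_B = V + 3.7591·d_B = (19.1024,9.7406)
sweep = 180° − θ = 117.9728°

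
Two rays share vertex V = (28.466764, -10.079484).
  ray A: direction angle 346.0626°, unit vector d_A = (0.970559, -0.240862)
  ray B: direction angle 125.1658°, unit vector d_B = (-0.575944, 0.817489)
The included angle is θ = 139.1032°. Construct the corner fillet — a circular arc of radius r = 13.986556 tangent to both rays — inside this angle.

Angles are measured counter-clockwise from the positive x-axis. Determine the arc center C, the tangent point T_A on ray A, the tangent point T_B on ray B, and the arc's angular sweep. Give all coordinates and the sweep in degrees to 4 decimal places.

bisector direction at 55.6142° = (0.564762,0.825253)
center distance |VC| = r/sin(θ/2) = 13.986556/sin(69.5516°) = 14.927158
C = V + |VC|·bis = (36.8971,2.2392)
T_A = V + ((C−V)·d_A)·d_A = V + 5.2150·d_A = (33.5282,-11.3356)
T_B = V + ((C−V)·d_B)·d_B = V + 5.2150·d_B = (25.4632,-5.8163)
sweep = 180° − θ = 40.8968°

center=(36.8971,2.2392) T_A=(33.5282,-11.3356) T_B=(25.4632,-5.8163) sweep=40.8968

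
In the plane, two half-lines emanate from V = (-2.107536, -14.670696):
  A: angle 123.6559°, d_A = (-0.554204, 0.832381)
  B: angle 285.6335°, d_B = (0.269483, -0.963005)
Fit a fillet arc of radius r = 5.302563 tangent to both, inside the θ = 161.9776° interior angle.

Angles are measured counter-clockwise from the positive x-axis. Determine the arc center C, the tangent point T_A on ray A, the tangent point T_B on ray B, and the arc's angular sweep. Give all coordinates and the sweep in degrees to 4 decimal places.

center=(-6.9873,-16.9094) T_A=(-2.5736,-13.9707) T_B=(-1.8809,-15.4805) sweep=18.0224

bisector direction at 204.6447° = (-0.908911,-0.416990)
center distance |VC| = r/sin(θ/2) = 5.302563/sin(80.9888°) = 5.368826
C = V + |VC|·bis = (-6.9873,-16.9094)
T_A = V + ((C−V)·d_A)·d_A = V + 0.8409·d_A = (-2.5736,-13.9707)
T_B = V + ((C−V)·d_B)·d_B = V + 0.8409·d_B = (-1.8809,-15.4805)
sweep = 180° − θ = 18.0224°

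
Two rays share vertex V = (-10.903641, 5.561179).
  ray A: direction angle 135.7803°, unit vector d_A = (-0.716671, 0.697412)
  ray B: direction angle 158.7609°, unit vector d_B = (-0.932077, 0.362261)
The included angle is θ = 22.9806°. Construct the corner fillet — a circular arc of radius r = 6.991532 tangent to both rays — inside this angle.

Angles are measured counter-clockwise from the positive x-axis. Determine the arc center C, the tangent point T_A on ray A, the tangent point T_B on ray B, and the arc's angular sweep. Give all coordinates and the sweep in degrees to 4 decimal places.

bisector direction at 147.2706° = (-0.841233,0.540672)
center distance |VC| = r/sin(θ/2) = 6.991532/sin(11.4903°) = 35.097694
C = V + |VC|·bis = (-40.4290,24.5375)
T_A = V + ((C−V)·d_A)·d_A = V + 34.3943·d_A = (-35.5530,29.5481)
T_B = V + ((C−V)·d_B)·d_B = V + 34.3943·d_B = (-42.9618,18.0209)
sweep = 180° − θ = 157.0194°

center=(-40.4290,24.5375) T_A=(-35.5530,29.5481) T_B=(-42.9618,18.0209) sweep=157.0194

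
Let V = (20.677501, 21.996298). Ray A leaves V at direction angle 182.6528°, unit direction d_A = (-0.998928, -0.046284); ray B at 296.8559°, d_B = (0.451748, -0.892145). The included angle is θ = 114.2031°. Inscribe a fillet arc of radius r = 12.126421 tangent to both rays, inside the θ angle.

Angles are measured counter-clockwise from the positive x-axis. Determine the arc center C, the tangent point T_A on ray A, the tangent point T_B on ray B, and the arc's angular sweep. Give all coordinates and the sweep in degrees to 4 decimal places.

center=(13.4027,9.5198) T_A=(12.8414,21.6332) T_B=(24.2212,14.9979) sweep=65.7969

bisector direction at 239.7544° = (-0.503708,-0.863874)
center distance |VC| = r/sin(θ/2) = 12.126421/sin(57.1016°) = 14.442499
C = V + |VC|·bis = (13.4027,9.5198)
T_A = V + ((C−V)·d_A)·d_A = V + 7.8445·d_A = (12.8414,21.6332)
T_B = V + ((C−V)·d_B)·d_B = V + 7.8445·d_B = (24.2212,14.9979)
sweep = 180° − θ = 65.7969°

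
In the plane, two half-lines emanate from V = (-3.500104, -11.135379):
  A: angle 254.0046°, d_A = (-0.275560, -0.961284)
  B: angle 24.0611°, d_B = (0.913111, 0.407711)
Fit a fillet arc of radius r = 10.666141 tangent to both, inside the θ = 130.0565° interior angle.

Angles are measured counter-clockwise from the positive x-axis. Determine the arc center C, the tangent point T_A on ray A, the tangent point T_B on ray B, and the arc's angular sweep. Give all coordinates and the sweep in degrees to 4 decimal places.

center=(5.3843,-18.8495) T_A=(-4.8689,-15.9104) T_B=(1.0356,-9.1102) sweep=49.9435

bisector direction at 319.0328° = (0.755086,-0.655626)
center distance |VC| = r/sin(θ/2) = 10.666141/sin(65.0282°) = 11.766081
C = V + |VC|·bis = (5.3843,-18.8495)
T_A = V + ((C−V)·d_A)·d_A = V + 4.9673·d_A = (-4.8689,-15.9104)
T_B = V + ((C−V)·d_B)·d_B = V + 4.9673·d_B = (1.0356,-9.1102)
sweep = 180° − θ = 49.9435°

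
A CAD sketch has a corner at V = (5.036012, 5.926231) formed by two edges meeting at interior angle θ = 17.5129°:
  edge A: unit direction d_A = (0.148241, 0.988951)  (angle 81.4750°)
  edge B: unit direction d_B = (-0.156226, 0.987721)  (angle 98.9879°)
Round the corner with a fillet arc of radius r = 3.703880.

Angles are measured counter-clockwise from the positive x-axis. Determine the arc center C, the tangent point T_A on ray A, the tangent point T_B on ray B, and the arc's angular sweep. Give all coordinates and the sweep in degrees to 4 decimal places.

bisector direction at 90.2314° = (-0.004040,0.999992)
center distance |VC| = r/sin(θ/2) = 3.703880/sin(8.7564°) = 24.330072
C = V + |VC|·bis = (4.9377,30.2561)
T_A = V + ((C−V)·d_A)·d_A = V + 24.0465·d_A = (8.6007,29.7070)
T_B = V + ((C−V)·d_B)·d_B = V + 24.0465·d_B = (1.2793,29.6775)
sweep = 180° − θ = 162.4871°

center=(4.9377,30.2561) T_A=(8.6007,29.7070) T_B=(1.2793,29.6775) sweep=162.4871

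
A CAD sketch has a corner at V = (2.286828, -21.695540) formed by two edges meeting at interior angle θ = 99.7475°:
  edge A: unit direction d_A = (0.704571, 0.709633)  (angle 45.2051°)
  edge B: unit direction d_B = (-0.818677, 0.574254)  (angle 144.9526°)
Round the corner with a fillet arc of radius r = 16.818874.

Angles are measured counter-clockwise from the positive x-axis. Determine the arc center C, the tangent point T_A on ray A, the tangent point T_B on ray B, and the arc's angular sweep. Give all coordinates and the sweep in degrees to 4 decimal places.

bisector direction at 95.0789° = (-0.088527,0.996074)
center distance |VC| = r/sin(θ/2) = 16.818874/sin(49.8738°) = 21.996204
C = V + |VC|·bis = (0.3396,0.2143)
T_A = V + ((C−V)·d_A)·d_A = V + 14.1760·d_A = (12.2748,-11.6358)
T_B = V + ((C−V)·d_B)·d_B = V + 14.1760·d_B = (-9.3187,-13.5549)
sweep = 180° − θ = 80.2525°

center=(0.3396,0.2143) T_A=(12.2748,-11.6358) T_B=(-9.3187,-13.5549) sweep=80.2525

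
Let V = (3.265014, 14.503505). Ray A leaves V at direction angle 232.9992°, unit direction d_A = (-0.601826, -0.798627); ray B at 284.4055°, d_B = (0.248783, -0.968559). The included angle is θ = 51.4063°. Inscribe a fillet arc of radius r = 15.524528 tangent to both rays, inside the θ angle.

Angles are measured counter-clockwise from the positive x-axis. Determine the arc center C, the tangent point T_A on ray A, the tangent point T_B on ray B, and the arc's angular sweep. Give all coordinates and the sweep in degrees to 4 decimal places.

bisector direction at 258.7024° = (-0.195906,-0.980623)
center distance |VC| = r/sin(θ/2) = 15.524528/sin(25.7032°) = 35.794834
C = V + |VC|·bis = (-3.7474,-20.5977)
T_A = V + ((C−V)·d_A)·d_A = V + 32.2530·d_A = (-16.1457,-11.2547)
T_B = V + ((C−V)·d_B)·d_B = V + 32.2530·d_B = (11.2890,-16.7355)
sweep = 180° − θ = 128.5937°

center=(-3.7474,-20.5977) T_A=(-16.1457,-11.2547) T_B=(11.2890,-16.7355) sweep=128.5937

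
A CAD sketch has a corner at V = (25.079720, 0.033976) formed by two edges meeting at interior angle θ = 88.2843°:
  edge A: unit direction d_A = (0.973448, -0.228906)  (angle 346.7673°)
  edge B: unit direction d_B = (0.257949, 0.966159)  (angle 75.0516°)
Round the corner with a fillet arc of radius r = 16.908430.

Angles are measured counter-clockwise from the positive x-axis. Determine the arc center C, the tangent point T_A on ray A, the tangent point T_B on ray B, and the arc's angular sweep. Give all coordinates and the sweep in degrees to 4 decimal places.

bisector direction at 30.9094° = (0.857980,0.513683)
center distance |VC| = r/sin(θ/2) = 16.908430/sin(44.1422°) = 24.278341
C = V + |VC|·bis = (45.9101,12.5053)
T_A = V + ((C−V)·d_A)·d_A = V + 17.4225·d_A = (42.0396,-3.9541)
T_B = V + ((C−V)·d_B)·d_B = V + 17.4225·d_B = (29.5738,16.8669)
sweep = 180° − θ = 91.7157°

center=(45.9101,12.5053) T_A=(42.0396,-3.9541) T_B=(29.5738,16.8669) sweep=91.7157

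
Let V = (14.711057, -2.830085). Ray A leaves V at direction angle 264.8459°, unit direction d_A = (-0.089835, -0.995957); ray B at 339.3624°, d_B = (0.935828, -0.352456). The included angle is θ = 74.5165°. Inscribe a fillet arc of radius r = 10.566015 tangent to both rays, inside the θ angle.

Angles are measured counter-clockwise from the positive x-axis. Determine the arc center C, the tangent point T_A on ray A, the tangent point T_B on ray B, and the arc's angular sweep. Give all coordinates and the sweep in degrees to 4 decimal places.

center=(23.9865,-17.6140) T_A=(13.4632,-16.6648) T_B=(27.7105,-7.7260) sweep=105.4835

bisector direction at 302.1042° = (0.531460,-0.847083)
center distance |VC| = r/sin(θ/2) = 10.566015/sin(37.2582°) = 17.452701
C = V + |VC|·bis = (23.9865,-17.6140)
T_A = V + ((C−V)·d_A)·d_A = V + 13.8909·d_A = (13.4632,-16.6648)
T_B = V + ((C−V)·d_B)·d_B = V + 13.8909·d_B = (27.7105,-7.7260)
sweep = 180° − θ = 105.4835°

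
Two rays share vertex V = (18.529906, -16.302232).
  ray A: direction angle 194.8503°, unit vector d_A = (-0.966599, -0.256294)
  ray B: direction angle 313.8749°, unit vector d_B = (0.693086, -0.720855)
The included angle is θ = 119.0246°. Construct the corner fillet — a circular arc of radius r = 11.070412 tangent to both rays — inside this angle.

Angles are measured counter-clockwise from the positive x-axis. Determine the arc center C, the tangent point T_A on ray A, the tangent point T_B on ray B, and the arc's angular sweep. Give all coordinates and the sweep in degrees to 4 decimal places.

center=(15.0671,-28.6733) T_A=(12.2298,-17.9727) T_B=(23.0473,-21.0006) sweep=60.9754

bisector direction at 254.3626° = (-0.269548,-0.962987)
center distance |VC| = r/sin(θ/2) = 11.070412/sin(59.5123°) = 12.846609
C = V + |VC|·bis = (15.0671,-28.6733)
T_A = V + ((C−V)·d_A)·d_A = V + 6.5178·d_A = (12.2298,-17.9727)
T_B = V + ((C−V)·d_B)·d_B = V + 6.5178·d_B = (23.0473,-21.0006)
sweep = 180° − θ = 60.9754°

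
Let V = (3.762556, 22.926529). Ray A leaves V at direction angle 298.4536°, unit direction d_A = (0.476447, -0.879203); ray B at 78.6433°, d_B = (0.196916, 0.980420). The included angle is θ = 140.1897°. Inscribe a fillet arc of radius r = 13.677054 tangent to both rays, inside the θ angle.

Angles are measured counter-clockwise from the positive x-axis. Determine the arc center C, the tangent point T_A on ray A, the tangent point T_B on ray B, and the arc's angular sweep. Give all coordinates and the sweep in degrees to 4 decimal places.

bisector direction at 8.5485° = (0.988891,0.148646)
center distance |VC| = r/sin(θ/2) = 13.677054/sin(70.0948°) = 14.546072
C = V + |VC|·bis = (18.1470,25.0887)
T_A = V + ((C−V)·d_A)·d_A = V + 4.9524·d_A = (6.1221,18.5723)
T_B = V + ((C−V)·d_B)·d_B = V + 4.9524·d_B = (4.7378,27.7820)
sweep = 180° − θ = 39.8103°

center=(18.1470,25.0887) T_A=(6.1221,18.5723) T_B=(4.7378,27.7820) sweep=39.8103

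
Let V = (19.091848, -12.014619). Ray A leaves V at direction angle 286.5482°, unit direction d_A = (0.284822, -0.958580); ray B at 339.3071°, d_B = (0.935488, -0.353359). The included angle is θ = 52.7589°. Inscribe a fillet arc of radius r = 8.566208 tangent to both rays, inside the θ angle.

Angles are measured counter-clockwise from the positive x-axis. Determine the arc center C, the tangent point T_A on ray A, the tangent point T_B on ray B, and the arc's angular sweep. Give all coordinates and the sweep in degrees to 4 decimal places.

center=(32.2227,-26.1314) T_A=(24.0113,-28.5713) T_B=(35.2497,-18.1179) sweep=127.2411

bisector direction at 312.9276° = (0.681074,-0.732214)
center distance |VC| = r/sin(θ/2) = 8.566208/sin(26.3794°) = 19.279631
C = V + |VC|·bis = (32.2227,-26.1314)
T_A = V + ((C−V)·d_A)·d_A = V + 17.2721·d_A = (24.0113,-28.5713)
T_B = V + ((C−V)·d_B)·d_B = V + 17.2721·d_B = (35.2497,-18.1179)
sweep = 180° − θ = 127.2411°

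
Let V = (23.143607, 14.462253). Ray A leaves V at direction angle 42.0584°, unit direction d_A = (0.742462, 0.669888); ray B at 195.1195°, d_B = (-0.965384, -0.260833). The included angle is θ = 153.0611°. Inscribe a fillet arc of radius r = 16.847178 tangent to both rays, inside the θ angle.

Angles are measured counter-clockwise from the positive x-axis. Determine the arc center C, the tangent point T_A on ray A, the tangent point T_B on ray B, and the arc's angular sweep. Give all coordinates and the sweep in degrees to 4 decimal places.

bisector direction at 118.5890° = (-0.478523,0.878075)
center distance |VC| = r/sin(θ/2) = 16.847178/sin(76.5306°) = 17.323679
C = V + |VC|·bis = (14.8538,29.6737)
T_A = V + ((C−V)·d_A)·d_A = V + 4.0352·d_A = (26.1396,17.1654)
T_B = V + ((C−V)·d_B)·d_B = V + 4.0352·d_B = (19.2481,13.4098)
sweep = 180° − θ = 26.9389°

center=(14.8538,29.6737) T_A=(26.1396,17.1654) T_B=(19.2481,13.4098) sweep=26.9389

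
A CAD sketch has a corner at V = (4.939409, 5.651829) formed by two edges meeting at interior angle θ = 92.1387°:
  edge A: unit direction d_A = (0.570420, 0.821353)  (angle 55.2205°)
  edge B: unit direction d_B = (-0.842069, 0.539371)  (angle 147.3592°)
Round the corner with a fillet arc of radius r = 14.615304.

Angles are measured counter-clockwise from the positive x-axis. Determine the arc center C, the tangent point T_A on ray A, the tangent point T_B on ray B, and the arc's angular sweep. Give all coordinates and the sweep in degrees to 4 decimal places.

bisector direction at 101.2899° = (-0.195772,0.980649)
center distance |VC| = r/sin(θ/2) = 14.615304/sin(46.0694°) = 20.293958
C = V + |VC|·bis = (0.9664,25.5531)
T_A = V + ((C−V)·d_A)·d_A = V + 14.0797·d_A = (12.9707,17.2162)
T_B = V + ((C−V)·d_B)·d_B = V + 14.0797·d_B = (-6.9167,13.2460)
sweep = 180° − θ = 87.8613°

center=(0.9664,25.5531) T_A=(12.9707,17.2162) T_B=(-6.9167,13.2460) sweep=87.8613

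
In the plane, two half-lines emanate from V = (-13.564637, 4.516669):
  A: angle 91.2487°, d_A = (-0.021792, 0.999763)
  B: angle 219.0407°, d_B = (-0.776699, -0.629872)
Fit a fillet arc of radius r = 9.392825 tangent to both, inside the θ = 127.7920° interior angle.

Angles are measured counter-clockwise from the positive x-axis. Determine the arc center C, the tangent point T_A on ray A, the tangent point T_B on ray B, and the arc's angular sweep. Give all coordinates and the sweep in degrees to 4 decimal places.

center=(-23.0555,8.9132) T_A=(-13.6649,9.1179) T_B=(-17.1392,1.6178) sweep=52.2080

bisector direction at 155.1447° = (-0.907372,0.420328)
center distance |VC| = r/sin(θ/2) = 9.392825/sin(63.8960°) = 10.459753
C = V + |VC|·bis = (-23.0555,8.9132)
T_A = V + ((C−V)·d_A)·d_A = V + 4.6023·d_A = (-13.6649,9.1179)
T_B = V + ((C−V)·d_B)·d_B = V + 4.6023·d_B = (-17.1392,1.6178)
sweep = 180° − θ = 52.2080°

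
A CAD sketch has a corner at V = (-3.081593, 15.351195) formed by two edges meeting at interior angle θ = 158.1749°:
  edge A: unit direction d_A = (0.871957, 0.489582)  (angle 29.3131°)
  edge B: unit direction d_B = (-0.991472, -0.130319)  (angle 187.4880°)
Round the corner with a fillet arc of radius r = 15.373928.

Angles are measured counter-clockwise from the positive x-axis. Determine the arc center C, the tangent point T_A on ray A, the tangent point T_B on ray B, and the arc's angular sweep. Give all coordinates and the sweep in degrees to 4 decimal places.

center=(-8.0239,30.2077) T_A=(-0.4971,16.8023) T_B=(-6.0204,14.9649) sweep=21.8251

bisector direction at 108.4006° = (-0.315658,0.948873)
center distance |VC| = r/sin(θ/2) = 15.373928/sin(79.0875°) = 15.657050
C = V + |VC|·bis = (-8.0239,30.2077)
T_A = V + ((C−V)·d_A)·d_A = V + 2.9640·d_A = (-0.4971,16.8023)
T_B = V + ((C−V)·d_B)·d_B = V + 2.9640·d_B = (-6.0204,14.9649)
sweep = 180° − θ = 21.8251°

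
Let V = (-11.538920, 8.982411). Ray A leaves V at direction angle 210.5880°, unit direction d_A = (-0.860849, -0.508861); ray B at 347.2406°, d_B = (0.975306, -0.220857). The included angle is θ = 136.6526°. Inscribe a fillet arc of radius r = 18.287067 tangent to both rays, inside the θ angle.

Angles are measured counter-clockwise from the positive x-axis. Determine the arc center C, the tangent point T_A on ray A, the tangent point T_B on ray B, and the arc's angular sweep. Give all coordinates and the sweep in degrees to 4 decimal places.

bisector direction at 278.9143° = (0.154957,-0.987921)
center distance |VC| = r/sin(θ/2) = 18.287067/sin(68.3263°) = 19.678278
C = V + |VC|·bis = (-8.4896,-10.4582)
T_A = V + ((C−V)·d_A)·d_A = V + 7.2676·d_A = (-17.7952,5.2842)
T_B = V + ((C−V)·d_B)·d_B = V + 7.2676·d_B = (-4.4508,7.3773)
sweep = 180° − θ = 43.3474°

center=(-8.4896,-10.4582) T_A=(-17.7952,5.2842) T_B=(-4.4508,7.3773) sweep=43.3474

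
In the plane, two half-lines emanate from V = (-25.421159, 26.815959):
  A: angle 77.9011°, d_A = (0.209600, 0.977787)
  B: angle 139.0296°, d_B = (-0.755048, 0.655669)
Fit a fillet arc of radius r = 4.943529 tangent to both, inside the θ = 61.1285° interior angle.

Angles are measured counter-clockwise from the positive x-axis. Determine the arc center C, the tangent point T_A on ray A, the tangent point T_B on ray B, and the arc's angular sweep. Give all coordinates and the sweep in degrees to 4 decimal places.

bisector direction at 108.4654° = (-0.316731,0.948515)
center distance |VC| = r/sin(θ/2) = 4.943529/sin(30.5643°) = 9.721706
C = V + |VC|·bis = (-28.5003,36.0371)
T_A = V + ((C−V)·d_A)·d_A = V + 8.3710·d_A = (-23.6666,35.0010)
T_B = V + ((C−V)·d_B)·d_B = V + 8.3710·d_B = (-31.7416,32.3045)
sweep = 180° − θ = 118.8715°

center=(-28.5003,36.0371) T_A=(-23.6666,35.0010) T_B=(-31.7416,32.3045) sweep=118.8715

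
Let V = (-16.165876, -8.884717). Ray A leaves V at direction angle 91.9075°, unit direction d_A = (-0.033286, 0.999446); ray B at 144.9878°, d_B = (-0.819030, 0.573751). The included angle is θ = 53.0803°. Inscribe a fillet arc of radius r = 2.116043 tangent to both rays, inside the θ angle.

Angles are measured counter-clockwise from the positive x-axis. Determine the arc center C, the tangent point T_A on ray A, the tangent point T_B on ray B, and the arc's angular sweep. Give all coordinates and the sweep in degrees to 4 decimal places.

bisector direction at 118.4477° = (-0.476356,0.879253)
center distance |VC| = r/sin(θ/2) = 2.116043/sin(26.5402°) = 4.735733
C = V + |VC|·bis = (-18.4218,-4.7208)
T_A = V + ((C−V)·d_A)·d_A = V + 4.2367·d_A = (-16.3069,-4.6504)
T_B = V + ((C−V)·d_B)·d_B = V + 4.2367·d_B = (-19.6359,-6.4539)
sweep = 180° − θ = 126.9197°

center=(-18.4218,-4.7208) T_A=(-16.3069,-4.6504) T_B=(-19.6359,-6.4539) sweep=126.9197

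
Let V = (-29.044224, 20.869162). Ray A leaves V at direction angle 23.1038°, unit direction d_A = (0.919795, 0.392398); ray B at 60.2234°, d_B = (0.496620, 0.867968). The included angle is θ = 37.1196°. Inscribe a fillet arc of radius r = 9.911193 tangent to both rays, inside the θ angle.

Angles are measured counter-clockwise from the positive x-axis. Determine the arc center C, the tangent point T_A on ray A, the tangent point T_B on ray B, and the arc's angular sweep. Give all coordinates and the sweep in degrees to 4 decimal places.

center=(-5.7819,41.5686) T_A=(-1.8928,32.4524) T_B=(-14.3845,46.4907) sweep=142.8804

bisector direction at 41.6636° = (0.747061,0.664756)
center distance |VC| = r/sin(θ/2) = 9.911193/sin(18.5598°) = 31.138460
C = V + |VC|·bis = (-5.7819,41.5686)
T_A = V + ((C−V)·d_A)·d_A = V + 29.5190·d_A = (-1.8928,32.4524)
T_B = V + ((C−V)·d_B)·d_B = V + 29.5190·d_B = (-14.3845,46.4907)
sweep = 180° − θ = 142.8804°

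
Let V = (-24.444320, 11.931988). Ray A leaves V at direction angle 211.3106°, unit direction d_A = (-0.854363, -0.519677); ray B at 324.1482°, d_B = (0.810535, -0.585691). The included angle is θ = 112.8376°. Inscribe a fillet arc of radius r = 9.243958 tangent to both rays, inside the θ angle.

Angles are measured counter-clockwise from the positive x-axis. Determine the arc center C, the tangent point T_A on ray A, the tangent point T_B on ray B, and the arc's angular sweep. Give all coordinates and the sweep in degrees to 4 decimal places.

center=(-24.8839,0.8449) T_A=(-29.6878,8.7426) T_B=(-19.4698,8.3374) sweep=67.1624

bisector direction at 267.7294° = (-0.039619,-0.999215)
center distance |VC| = r/sin(θ/2) = 9.243958/sin(56.4188°) = 11.095819
C = V + |VC|·bis = (-24.8839,0.8449)
T_A = V + ((C−V)·d_A)·d_A = V + 6.1373·d_A = (-29.6878,8.7426)
T_B = V + ((C−V)·d_B)·d_B = V + 6.1373·d_B = (-19.4698,8.3374)
sweep = 180° − θ = 67.1624°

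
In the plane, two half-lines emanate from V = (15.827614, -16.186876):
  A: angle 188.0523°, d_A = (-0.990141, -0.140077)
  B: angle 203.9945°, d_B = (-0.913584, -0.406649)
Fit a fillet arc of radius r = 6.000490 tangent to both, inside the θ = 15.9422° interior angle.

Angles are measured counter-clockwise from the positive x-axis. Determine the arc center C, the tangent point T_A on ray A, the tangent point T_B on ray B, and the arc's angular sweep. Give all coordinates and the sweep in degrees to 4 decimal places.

center=(-25.7619,-28.1309) T_A=(-26.6024,-22.1895) T_B=(-23.3218,-33.6128) sweep=164.0578

bisector direction at 196.0234° = (-0.961149,-0.276030)
center distance |VC| = r/sin(θ/2) = 6.000490/sin(7.9711°) = 43.270603
C = V + |VC|·bis = (-25.7619,-28.1309)
T_A = V + ((C−V)·d_A)·d_A = V + 42.8525·d_A = (-26.6024,-22.1895)
T_B = V + ((C−V)·d_B)·d_B = V + 42.8525·d_B = (-23.3218,-33.6128)
sweep = 180° − θ = 164.0578°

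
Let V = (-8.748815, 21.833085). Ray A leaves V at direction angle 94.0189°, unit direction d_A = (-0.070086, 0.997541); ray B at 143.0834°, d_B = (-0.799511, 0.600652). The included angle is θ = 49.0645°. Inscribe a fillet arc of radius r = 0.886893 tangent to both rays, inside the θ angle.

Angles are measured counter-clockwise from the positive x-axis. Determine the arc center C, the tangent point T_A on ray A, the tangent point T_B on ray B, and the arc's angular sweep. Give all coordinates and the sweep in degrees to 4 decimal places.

center=(-9.7697,23.7094) T_A=(-8.8850,23.7715) T_B=(-10.3024,23.0003) sweep=130.9355

bisector direction at 118.5511° = (-0.477943,0.878391)
center distance |VC| = r/sin(θ/2) = 0.886893/sin(24.5323°) = 2.136035
C = V + |VC|·bis = (-9.7697,23.7094)
T_A = V + ((C−V)·d_A)·d_A = V + 1.9432·d_A = (-8.8850,23.7715)
T_B = V + ((C−V)·d_B)·d_B = V + 1.9432·d_B = (-10.3024,23.0003)
sweep = 180° − θ = 130.9355°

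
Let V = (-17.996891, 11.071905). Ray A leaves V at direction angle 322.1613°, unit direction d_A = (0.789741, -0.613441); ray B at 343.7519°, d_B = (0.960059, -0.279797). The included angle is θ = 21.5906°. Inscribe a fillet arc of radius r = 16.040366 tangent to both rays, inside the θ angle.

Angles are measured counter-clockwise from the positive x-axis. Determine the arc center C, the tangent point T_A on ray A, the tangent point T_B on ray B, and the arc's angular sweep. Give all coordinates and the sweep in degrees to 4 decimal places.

bisector direction at 332.9566° = (0.890662,-0.454665)
center distance |VC| = r/sin(θ/2) = 16.040366/sin(10.7953°) = 85.639631
C = V + |VC|·bis = (58.2791,-27.8655)
T_A = V + ((C−V)·d_A)·d_A = V + 84.1240·d_A = (48.4393,-40.5332)
T_B = V + ((C−V)·d_B)·d_B = V + 84.1240·d_B = (62.7672,-12.4658)
sweep = 180° − θ = 158.4094°

center=(58.2791,-27.8655) T_A=(48.4393,-40.5332) T_B=(62.7672,-12.4658) sweep=158.4094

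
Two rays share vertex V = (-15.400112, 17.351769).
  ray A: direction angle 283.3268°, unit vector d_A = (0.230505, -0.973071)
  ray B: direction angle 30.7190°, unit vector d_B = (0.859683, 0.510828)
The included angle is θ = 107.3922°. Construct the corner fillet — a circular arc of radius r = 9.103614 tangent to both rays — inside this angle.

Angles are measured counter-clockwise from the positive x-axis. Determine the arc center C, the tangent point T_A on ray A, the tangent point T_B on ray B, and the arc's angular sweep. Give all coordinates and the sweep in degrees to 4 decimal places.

bisector direction at 337.0229° = (0.920661,-0.390363)
center distance |VC| = r/sin(θ/2) = 9.103614/sin(53.6961°) = 11.296376
C = V + |VC|·bis = (-5.0000,12.9421)
T_A = V + ((C−V)·d_A)·d_A = V + 6.6882·d_A = (-13.8584,10.8437)
T_B = V + ((C−V)·d_B)·d_B = V + 6.6882·d_B = (-9.6504,20.7683)
sweep = 180° − θ = 72.6078°

center=(-5.0000,12.9421) T_A=(-13.8584,10.8437) T_B=(-9.6504,20.7683) sweep=72.6078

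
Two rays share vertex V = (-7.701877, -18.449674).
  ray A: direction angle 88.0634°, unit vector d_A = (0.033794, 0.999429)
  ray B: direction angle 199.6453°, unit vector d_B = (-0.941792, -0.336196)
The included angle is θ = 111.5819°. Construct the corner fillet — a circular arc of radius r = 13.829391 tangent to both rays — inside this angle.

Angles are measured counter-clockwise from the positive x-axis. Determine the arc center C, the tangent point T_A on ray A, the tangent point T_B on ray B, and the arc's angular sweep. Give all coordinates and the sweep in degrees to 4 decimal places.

bisector direction at 143.8544° = (-0.807520,0.589840)
center distance |VC| = r/sin(θ/2) = 13.829391/sin(55.7910°) = 16.722525
C = V + |VC|·bis = (-21.2057,-8.5861)
T_A = V + ((C−V)·d_A)·d_A = V + 9.4016·d_A = (-7.3842,-9.0534)
T_B = V + ((C−V)·d_B)·d_B = V + 9.4016·d_B = (-16.5563,-21.6105)
sweep = 180° − θ = 68.4181°

center=(-21.2057,-8.5861) T_A=(-7.3842,-9.0534) T_B=(-16.5563,-21.6105) sweep=68.4181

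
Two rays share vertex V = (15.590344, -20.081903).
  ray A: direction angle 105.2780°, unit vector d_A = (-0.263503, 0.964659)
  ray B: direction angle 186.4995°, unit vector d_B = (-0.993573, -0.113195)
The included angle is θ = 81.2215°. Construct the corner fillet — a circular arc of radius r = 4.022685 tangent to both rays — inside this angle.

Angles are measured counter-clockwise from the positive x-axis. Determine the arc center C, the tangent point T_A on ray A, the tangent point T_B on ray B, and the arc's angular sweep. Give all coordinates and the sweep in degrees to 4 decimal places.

bisector direction at 145.8888° = (-0.827950,0.560802)
center distance |VC| = r/sin(θ/2) = 4.022685/sin(40.6108°) = 6.180031
C = V + |VC|·bis = (10.4736,-16.6161)
T_A = V + ((C−V)·d_A)·d_A = V + 4.6916·d_A = (14.3541,-15.5561)
T_B = V + ((C−V)·d_B)·d_B = V + 4.6916·d_B = (10.9289,-20.6130)
sweep = 180° − θ = 98.7785°

center=(10.4736,-16.6161) T_A=(14.3541,-15.5561) T_B=(10.9289,-20.6130) sweep=98.7785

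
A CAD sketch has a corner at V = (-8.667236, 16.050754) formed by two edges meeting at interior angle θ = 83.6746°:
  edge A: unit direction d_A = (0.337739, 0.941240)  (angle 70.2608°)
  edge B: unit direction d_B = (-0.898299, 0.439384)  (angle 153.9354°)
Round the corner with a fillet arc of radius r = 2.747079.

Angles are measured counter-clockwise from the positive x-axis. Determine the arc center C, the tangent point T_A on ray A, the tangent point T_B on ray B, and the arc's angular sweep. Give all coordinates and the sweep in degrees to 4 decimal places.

center=(-10.2166,19.8667) T_A=(-7.6309,18.9389) T_B=(-11.4236,17.3990) sweep=96.3254

bisector direction at 112.0981° = (-0.376194,0.926541)
center distance |VC| = r/sin(θ/2) = 2.747079/sin(41.8373°) = 4.118450
C = V + |VC|·bis = (-10.2166,19.8667)
T_A = V + ((C−V)·d_A)·d_A = V + 3.0684·d_A = (-7.6309,18.9389)
T_B = V + ((C−V)·d_B)·d_B = V + 3.0684·d_B = (-11.4236,17.3990)
sweep = 180° − θ = 96.3254°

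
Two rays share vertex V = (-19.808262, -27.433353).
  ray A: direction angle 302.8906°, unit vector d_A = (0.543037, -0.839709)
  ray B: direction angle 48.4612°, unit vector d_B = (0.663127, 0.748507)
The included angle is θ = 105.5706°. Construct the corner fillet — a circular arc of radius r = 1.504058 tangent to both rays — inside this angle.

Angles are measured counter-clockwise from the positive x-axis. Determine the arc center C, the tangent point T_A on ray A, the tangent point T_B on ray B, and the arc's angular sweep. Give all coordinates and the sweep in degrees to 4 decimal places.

center=(-17.9250,-27.5758) T_A=(-19.1880,-28.3925) T_B=(-19.0508,-26.5784) sweep=74.4294

bisector direction at 355.6759° = (0.997154,-0.075398)
center distance |VC| = r/sin(θ/2) = 1.504058/sin(52.7853°) = 1.888631
C = V + |VC|·bis = (-17.9250,-27.5758)
T_A = V + ((C−V)·d_A)·d_A = V + 1.1423·d_A = (-19.1880,-28.3925)
T_B = V + ((C−V)·d_B)·d_B = V + 1.1423·d_B = (-19.0508,-26.5784)
sweep = 180° − θ = 74.4294°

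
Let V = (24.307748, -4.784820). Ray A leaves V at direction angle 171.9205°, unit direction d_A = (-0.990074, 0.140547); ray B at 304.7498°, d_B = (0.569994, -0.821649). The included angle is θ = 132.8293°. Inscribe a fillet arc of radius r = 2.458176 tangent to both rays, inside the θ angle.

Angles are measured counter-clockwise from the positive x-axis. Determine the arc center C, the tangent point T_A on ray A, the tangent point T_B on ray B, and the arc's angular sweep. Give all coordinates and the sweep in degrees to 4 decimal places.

center=(22.8997,-7.0678) T_A=(23.2452,-4.6340) T_B=(24.9195,-5.6666) sweep=47.1707

bisector direction at 238.3351° = (-0.524950,-0.851133)
center distance |VC| = r/sin(θ/2) = 2.458176/sin(66.4146°) = 2.682236
C = V + |VC|·bis = (22.8997,-7.0678)
T_A = V + ((C−V)·d_A)·d_A = V + 1.0732·d_A = (23.2452,-4.6340)
T_B = V + ((C−V)·d_B)·d_B = V + 1.0732·d_B = (24.9195,-5.6666)
sweep = 180° − θ = 47.1707°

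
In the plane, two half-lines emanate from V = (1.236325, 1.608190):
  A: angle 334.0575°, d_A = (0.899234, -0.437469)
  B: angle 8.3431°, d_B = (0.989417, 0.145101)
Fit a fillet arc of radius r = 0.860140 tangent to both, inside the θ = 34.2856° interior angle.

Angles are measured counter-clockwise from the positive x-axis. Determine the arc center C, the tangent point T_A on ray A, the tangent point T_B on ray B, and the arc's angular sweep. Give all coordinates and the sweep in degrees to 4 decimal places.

center=(4.1201,1.1618) T_A=(3.7439,0.3883) T_B=(3.9953,2.0128) sweep=145.7144

bisector direction at 351.2003° = (0.988229,-0.152981)
center distance |VC| = r/sin(θ/2) = 0.860140/sin(17.1428°) = 2.918160
C = V + |VC|·bis = (4.1201,1.1618)
T_A = V + ((C−V)·d_A)·d_A = V + 2.7885·d_A = (3.7439,0.3883)
T_B = V + ((C−V)·d_B)·d_B = V + 2.7885·d_B = (3.9953,2.0128)
sweep = 180° − θ = 145.7144°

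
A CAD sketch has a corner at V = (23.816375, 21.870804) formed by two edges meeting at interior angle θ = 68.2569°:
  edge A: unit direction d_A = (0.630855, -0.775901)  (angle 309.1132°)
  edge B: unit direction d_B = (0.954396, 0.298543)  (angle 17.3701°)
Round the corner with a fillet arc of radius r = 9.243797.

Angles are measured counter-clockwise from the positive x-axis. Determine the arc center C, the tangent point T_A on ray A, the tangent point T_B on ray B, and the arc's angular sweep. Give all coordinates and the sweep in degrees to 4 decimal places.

bisector direction at 343.2416° = (0.957529,-0.288336)
center distance |VC| = r/sin(θ/2) = 9.243797/sin(34.1285°) = 16.475885
C = V + |VC|·bis = (39.5925,17.1202)
T_A = V + ((C−V)·d_A)·d_A = V + 13.6384·d_A = (32.4202,11.2887)
T_B = V + ((C−V)·d_B)·d_B = V + 13.6384·d_B = (36.8328,25.9425)
sweep = 180° − θ = 111.7431°

center=(39.5925,17.1202) T_A=(32.4202,11.2887) T_B=(36.8328,25.9425) sweep=111.7431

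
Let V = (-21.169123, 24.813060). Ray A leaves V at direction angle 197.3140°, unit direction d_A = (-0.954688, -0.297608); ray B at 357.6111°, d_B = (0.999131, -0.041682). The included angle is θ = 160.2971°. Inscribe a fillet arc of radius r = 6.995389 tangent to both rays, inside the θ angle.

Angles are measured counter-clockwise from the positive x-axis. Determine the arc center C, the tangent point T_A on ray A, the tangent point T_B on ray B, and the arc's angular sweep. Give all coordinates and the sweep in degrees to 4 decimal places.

bisector direction at 277.4626° = (0.129878,-0.991530)
center distance |VC| = r/sin(θ/2) = 6.995389/sin(80.1486°) = 7.100082
C = V + |VC|·bis = (-20.2470,17.7731)
T_A = V + ((C−V)·d_A)·d_A = V + 1.2148·d_A = (-22.3289,24.4515)
T_B = V + ((C−V)·d_B)·d_B = V + 1.2148·d_B = (-19.9554,24.7624)
sweep = 180° − θ = 19.7029°

center=(-20.2470,17.7731) T_A=(-22.3289,24.4515) T_B=(-19.9554,24.7624) sweep=19.7029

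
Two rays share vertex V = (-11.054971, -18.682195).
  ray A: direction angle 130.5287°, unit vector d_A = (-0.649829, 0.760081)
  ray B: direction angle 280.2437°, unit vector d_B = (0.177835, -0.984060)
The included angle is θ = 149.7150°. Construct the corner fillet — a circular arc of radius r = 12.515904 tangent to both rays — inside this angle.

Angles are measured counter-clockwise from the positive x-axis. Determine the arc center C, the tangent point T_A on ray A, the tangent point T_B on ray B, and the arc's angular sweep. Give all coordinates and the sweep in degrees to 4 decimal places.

center=(-22.7690,-24.2410) T_A=(-13.2559,-16.1078) T_B=(-10.4526,-22.0152) sweep=30.2850

bisector direction at 205.3862° = (-0.903439,-0.428718)
center distance |VC| = r/sin(θ/2) = 12.515904/sin(74.8575°) = 12.966098
C = V + |VC|·bis = (-22.7690,-24.2410)
T_A = V + ((C−V)·d_A)·d_A = V + 3.3870·d_A = (-13.2559,-16.1078)
T_B = V + ((C−V)·d_B)·d_B = V + 3.3870·d_B = (-10.4526,-22.0152)
sweep = 180° − θ = 30.2850°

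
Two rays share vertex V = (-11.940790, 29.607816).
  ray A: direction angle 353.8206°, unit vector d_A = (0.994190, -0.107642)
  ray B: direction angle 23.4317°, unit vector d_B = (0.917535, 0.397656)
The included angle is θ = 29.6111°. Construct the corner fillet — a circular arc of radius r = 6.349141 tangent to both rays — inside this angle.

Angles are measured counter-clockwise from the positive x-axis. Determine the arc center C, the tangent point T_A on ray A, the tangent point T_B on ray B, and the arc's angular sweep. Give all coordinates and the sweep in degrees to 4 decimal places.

center=(12.6242,33.3344) T_A=(11.9408,27.0221) T_B=(10.0994,39.1599) sweep=150.3889

bisector direction at 8.6261° = (0.988688,0.149987)
center distance |VC| = r/sin(θ/2) = 6.349141/sin(14.8056°) = 24.846035
C = V + |VC|·bis = (12.6242,33.3344)
T_A = V + ((C−V)·d_A)·d_A = V + 24.0211·d_A = (11.9408,27.0221)
T_B = V + ((C−V)·d_B)·d_B = V + 24.0211·d_B = (10.0994,39.1599)
sweep = 180° − θ = 150.3889°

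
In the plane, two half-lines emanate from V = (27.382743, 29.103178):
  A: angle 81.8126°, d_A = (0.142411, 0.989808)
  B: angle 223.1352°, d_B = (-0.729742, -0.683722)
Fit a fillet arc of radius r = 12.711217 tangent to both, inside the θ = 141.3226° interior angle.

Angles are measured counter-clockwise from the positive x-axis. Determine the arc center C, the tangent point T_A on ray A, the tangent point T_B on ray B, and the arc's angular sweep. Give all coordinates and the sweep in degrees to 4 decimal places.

bisector direction at 152.4739° = (-0.886800,0.462153)
center distance |VC| = r/sin(θ/2) = 12.711217/sin(70.6613°) = 13.471302
C = V + |VC|·bis = (15.4364,35.3290)
T_A = V + ((C−V)·d_A)·d_A = V + 4.4610·d_A = (28.0180,33.5188)
T_B = V + ((C−V)·d_B)·d_B = V + 4.4610·d_B = (24.1273,26.0531)
sweep = 180° − θ = 38.6774°

center=(15.4364,35.3290) T_A=(28.0180,33.5188) T_B=(24.1273,26.0531) sweep=38.6774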